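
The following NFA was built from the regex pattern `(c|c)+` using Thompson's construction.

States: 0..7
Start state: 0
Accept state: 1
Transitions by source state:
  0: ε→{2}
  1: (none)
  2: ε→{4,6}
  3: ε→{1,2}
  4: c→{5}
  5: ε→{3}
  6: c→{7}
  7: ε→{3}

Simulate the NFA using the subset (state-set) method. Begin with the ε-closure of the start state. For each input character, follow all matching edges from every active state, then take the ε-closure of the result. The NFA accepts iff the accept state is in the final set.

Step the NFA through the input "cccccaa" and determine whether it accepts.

initial (ε-close {0}): {0,2,4,6}
'c' @ 1: {1,2,3,4,5,6,7}  [accepting]
'c' @ 2: {1,2,3,4,5,6,7}  [accepting]
'c' @ 3: {1,2,3,4,5,6,7}  [accepting]
'c' @ 4: {1,2,3,4,5,6,7}  [accepting]
'c' @ 5: {1,2,3,4,5,6,7}  [accepting]
'a' @ 6: {}  — dead — no transitions
rest 'a' ignored (set empty)
after full input: {}  (accept=1 not in)

Answer: REJECT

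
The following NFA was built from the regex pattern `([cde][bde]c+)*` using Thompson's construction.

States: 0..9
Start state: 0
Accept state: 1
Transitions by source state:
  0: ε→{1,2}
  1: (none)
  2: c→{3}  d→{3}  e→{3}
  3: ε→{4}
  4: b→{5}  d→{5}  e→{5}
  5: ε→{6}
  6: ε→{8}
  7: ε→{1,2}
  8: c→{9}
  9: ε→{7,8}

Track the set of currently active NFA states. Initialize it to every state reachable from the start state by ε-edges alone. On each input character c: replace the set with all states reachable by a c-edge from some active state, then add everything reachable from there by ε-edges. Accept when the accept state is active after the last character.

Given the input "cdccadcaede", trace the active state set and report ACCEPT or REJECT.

start: ε-closure({0}) = {0,1,2}
'c' @ 1: {3,4}
'd' @ 2: {5,6,8}
'c' @ 3: {1,2,7,8,9}  ✓accept
'c' @ 4: {1,2,3,4,7,8,9}  ✓accept
'a' @ 5: {}  — no active states
rest 'dcaede' ignored (set empty)
after full input: {}  (accept=1 not in)

Answer: REJECT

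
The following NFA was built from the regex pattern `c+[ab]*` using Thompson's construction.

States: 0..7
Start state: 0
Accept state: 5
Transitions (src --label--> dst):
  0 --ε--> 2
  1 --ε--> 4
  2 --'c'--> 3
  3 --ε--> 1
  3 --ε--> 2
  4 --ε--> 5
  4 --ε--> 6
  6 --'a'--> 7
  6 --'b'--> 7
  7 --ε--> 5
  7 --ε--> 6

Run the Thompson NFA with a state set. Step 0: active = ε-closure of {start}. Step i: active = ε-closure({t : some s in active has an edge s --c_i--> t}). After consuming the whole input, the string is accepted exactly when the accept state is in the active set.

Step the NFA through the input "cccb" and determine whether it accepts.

S₀ = ε-closure({0}) = {0,2}
'c' @ 1: {1,2,3,4,5,6}  [accepting]
'c' @ 2: {1,2,3,4,5,6}  [accepting]
'c' @ 3: {1,2,3,4,5,6}  [accepting]
'b' @ 4: {5,6,7}  [accepting]
final: {5,6,7}; accept 5 in set

Answer: ACCEPT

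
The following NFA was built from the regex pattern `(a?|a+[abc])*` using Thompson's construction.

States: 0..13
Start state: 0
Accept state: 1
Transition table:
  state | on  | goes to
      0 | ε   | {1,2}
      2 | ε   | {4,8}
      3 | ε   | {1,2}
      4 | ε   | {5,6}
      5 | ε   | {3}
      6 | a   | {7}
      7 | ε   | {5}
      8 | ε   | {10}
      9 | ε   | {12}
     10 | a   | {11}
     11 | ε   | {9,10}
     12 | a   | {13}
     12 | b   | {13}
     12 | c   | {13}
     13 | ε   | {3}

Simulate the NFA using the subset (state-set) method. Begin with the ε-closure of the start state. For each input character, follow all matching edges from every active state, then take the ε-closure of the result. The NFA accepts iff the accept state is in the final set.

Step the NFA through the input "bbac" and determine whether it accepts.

S₀ = ε-closure({0}) = {0,1,2,3,4,5,6,8,10}
'b' @ 1: {}  — no active states
rest 'bac' ignored (set empty)
final: {}; accept 1 not in set

Answer: REJECT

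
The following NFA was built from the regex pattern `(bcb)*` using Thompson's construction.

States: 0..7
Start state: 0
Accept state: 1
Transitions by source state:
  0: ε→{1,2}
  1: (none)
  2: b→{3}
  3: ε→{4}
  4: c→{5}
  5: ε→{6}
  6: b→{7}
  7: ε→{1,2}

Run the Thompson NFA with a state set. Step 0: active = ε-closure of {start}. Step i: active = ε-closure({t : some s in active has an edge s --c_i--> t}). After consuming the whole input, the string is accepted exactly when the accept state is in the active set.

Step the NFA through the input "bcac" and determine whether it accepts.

initial (ε-close {0}): {0,1,2}
'b' @ 1: {3,4}
'c' @ 2: {5,6}
'a' @ 3: {}  — no active states
rest 'c' ignored (set empty)
final: {}; accept 1 not in set

Answer: REJECT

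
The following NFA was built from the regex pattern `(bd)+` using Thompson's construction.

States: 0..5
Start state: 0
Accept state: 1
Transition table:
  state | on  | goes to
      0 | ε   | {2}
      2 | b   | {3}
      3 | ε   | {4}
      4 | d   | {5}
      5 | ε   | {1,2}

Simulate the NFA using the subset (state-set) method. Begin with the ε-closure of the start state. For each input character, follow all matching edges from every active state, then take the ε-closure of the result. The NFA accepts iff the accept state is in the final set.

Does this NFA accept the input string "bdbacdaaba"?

start: ε-closure({0}) = {0,2}
'b' @ 1: {3,4}
'd' @ 2: {1,2,5}  ✓accept
'b' @ 3: {3,4}
'a' @ 4: {}  — no active states
rest 'cdaaba' ignored (set empty)
end set {} — state 1 not in

Answer: REJECT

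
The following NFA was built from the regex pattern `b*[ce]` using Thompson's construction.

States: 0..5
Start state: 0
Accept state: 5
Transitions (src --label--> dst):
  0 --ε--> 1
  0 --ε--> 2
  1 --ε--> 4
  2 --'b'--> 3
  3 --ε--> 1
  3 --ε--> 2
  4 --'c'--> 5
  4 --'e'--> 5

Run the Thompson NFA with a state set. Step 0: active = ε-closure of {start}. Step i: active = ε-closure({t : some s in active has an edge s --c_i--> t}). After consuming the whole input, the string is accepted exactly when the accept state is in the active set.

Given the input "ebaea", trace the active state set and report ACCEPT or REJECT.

S₀ = ε-closure({0}) = {0,1,2,4}
'e' @ 1: {5}  [accepting]
'b' @ 2: {}  — no active states
rest 'aea' ignored (set empty)
after full input: {}  (accept=5 not in)

Answer: REJECT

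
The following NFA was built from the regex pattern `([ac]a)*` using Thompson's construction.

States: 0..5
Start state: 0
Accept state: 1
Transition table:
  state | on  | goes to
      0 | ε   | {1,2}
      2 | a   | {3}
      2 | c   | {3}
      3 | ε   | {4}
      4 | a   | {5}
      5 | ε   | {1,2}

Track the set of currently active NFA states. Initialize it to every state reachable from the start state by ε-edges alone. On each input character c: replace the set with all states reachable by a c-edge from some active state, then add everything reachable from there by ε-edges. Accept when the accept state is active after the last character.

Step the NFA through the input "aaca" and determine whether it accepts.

Answer: ACCEPT

Trace:
initial (ε-close {0}): {0,1,2}
'a' @ 1: {3,4}
'a' @ 2: {1,2,5}  [accepting]
'c' @ 3: {3,4}
'a' @ 4: {1,2,5}  [accepting]
end set {1,2,5} — state 1 in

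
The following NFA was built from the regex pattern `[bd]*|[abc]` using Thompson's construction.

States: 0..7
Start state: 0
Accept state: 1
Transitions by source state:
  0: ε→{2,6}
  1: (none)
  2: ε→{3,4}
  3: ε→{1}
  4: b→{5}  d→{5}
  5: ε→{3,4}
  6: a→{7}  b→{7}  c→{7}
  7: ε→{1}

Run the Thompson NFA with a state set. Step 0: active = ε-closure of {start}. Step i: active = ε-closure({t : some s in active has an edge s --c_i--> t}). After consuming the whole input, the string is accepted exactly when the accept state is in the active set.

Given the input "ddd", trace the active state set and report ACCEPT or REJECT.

Answer: ACCEPT

Derivation:
initial (ε-close {0}): {0,1,2,3,4,6}
'd' @ 1: {1,3,4,5}  [accepting]
'd' @ 2: {1,3,4,5}  [accepting]
'd' @ 3: {1,3,4,5}  [accepting]
end set {1,3,4,5} — state 1 in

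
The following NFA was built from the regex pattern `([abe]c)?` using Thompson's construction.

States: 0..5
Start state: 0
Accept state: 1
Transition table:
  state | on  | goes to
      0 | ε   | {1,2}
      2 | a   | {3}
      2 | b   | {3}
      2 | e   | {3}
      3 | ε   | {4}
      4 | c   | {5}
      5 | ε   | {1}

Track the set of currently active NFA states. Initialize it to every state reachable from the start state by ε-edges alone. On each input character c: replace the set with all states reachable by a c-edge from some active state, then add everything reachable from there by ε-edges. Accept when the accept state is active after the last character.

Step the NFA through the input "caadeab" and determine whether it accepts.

S₀ = ε-closure({0}) = {0,1,2}
'c' @ 1: {}  — dead — no transitions
rest 'aadeab' ignored (set empty)
final: {}; accept 1 not in set

Answer: REJECT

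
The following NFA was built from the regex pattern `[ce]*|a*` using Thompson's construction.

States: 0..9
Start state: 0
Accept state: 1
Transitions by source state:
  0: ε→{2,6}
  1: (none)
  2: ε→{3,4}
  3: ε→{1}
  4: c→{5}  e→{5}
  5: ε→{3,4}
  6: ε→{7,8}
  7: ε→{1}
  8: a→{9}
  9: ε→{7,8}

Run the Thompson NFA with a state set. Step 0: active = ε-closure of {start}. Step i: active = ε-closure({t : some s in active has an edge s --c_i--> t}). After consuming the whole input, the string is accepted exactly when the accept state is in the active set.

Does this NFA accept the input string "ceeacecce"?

Answer: REJECT

Trace:
initial (ε-close {0}): {0,1,2,3,4,6,7,8}
'c' @ 1: {1,3,4,5}  (accept∈set)
'e' @ 2: {1,3,4,5}  (accept∈set)
'e' @ 3: {1,3,4,5}  (accept∈set)
'a' @ 4: {}  — no active states
rest 'cecce' ignored (set empty)
end set {} — state 1 not in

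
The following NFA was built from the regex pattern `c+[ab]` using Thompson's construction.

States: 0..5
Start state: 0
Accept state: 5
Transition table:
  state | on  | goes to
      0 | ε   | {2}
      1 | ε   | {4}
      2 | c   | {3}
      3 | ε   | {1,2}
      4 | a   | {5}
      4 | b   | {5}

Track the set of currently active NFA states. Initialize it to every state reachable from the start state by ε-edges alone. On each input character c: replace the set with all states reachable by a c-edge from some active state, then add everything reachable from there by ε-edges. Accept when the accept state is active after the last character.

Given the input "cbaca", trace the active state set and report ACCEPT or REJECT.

initial (ε-close {0}): {0,2}
'c' @ 1: {1,2,3,4}
'b' @ 2: {5}  [accepting]
'a' @ 3: {}  — dead — no transitions
rest 'ca' ignored (set empty)
after full input: {}  (accept=5 not in)

Answer: REJECT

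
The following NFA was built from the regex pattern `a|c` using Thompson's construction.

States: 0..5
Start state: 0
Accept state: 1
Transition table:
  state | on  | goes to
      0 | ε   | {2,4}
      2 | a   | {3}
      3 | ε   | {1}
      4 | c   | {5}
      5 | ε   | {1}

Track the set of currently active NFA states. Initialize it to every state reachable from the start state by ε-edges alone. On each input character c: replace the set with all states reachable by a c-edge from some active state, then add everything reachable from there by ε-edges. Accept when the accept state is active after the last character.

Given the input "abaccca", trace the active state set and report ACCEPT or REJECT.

start: ε-closure({0}) = {0,2,4}
'a' @ 1: {1,3}  ✓accept
'b' @ 2: {}  — state set empty
rest 'accca' ignored (set empty)
after full input: {}  (accept=1 not in)

Answer: REJECT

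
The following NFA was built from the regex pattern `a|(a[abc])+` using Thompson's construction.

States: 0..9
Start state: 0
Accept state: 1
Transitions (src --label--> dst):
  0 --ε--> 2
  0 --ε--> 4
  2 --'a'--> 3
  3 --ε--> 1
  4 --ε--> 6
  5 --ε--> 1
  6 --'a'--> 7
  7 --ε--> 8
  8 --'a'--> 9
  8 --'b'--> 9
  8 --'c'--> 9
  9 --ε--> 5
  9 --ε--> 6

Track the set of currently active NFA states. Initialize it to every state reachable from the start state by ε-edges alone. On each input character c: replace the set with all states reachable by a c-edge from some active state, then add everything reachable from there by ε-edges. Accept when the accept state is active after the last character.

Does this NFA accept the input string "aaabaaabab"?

Answer: ACCEPT

Derivation:
initial (ε-close {0}): {0,2,4,6}
'a' @ 1: {1,3,7,8}  ✓accept
'a' @ 2: {1,5,6,9}  ✓accept
'a' @ 3: {7,8}
'b' @ 4: {1,5,6,9}  ✓accept
'a' @ 5: {7,8}
'a' @ 6: {1,5,6,9}  ✓accept
'a' @ 7: {7,8}
'b' @ 8: {1,5,6,9}  ✓accept
'a' @ 9: {7,8}
'b' @ 10: {1,5,6,9}  ✓accept
final: {1,5,6,9}; accept 1 in set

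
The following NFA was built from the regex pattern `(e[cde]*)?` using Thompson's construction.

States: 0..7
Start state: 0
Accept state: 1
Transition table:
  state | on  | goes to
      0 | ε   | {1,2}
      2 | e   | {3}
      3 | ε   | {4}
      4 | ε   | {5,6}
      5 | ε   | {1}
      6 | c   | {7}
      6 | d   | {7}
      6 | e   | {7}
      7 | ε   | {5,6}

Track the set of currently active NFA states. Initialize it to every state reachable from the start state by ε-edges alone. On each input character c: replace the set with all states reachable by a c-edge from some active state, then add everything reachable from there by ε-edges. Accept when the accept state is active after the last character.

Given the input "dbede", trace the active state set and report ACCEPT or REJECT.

start: ε-closure({0}) = {0,1,2}
'd' @ 1: {}  — dead — no transitions
rest 'bede' ignored (set empty)
after full input: {}  (accept=1 not in)

Answer: REJECT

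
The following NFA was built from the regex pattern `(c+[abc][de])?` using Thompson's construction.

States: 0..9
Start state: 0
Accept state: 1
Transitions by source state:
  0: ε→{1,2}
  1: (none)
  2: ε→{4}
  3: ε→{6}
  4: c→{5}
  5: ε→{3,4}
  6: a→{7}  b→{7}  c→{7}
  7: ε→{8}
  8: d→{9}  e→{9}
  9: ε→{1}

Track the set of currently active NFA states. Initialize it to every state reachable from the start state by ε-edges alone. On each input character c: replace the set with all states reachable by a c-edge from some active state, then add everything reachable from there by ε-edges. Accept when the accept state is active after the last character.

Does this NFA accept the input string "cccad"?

S₀ = ε-closure({0}) = {0,1,2,4}
'c' @ 1: {3,4,5,6}
'c' @ 2: {3,4,5,6,7,8}
'c' @ 3: {3,4,5,6,7,8}
'a' @ 4: {7,8}
'd' @ 5: {1,9}  [accepting]
end set {1,9} — state 1 in

Answer: ACCEPT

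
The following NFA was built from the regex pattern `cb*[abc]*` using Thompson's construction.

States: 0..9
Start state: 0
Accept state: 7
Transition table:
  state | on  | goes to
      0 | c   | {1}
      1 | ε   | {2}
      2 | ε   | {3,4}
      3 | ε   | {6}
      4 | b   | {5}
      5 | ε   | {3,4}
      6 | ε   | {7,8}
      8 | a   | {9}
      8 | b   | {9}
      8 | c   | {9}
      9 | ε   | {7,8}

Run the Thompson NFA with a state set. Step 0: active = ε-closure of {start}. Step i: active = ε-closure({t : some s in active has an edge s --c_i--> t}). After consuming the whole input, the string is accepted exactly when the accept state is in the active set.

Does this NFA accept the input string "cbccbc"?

Answer: ACCEPT

Trace:
start: ε-closure({0}) = {0}
'c' @ 1: {1,2,3,4,6,7,8}  ✓accept
'b' @ 2: {3,4,5,6,7,8,9}  ✓accept
'c' @ 3: {7,8,9}  ✓accept
'c' @ 4: {7,8,9}  ✓accept
'b' @ 5: {7,8,9}  ✓accept
'c' @ 6: {7,8,9}  ✓accept
final: {7,8,9}; accept 7 in set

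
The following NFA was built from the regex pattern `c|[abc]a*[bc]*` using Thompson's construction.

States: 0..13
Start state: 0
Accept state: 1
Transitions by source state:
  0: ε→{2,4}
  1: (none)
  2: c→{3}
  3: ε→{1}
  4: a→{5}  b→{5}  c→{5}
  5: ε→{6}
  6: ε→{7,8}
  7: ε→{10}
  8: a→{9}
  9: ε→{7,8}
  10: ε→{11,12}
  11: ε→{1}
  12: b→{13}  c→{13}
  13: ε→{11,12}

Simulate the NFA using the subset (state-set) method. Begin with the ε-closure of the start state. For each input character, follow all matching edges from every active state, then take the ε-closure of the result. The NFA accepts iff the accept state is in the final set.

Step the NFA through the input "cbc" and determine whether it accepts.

Answer: ACCEPT

Steps:
S₀ = ε-closure({0}) = {0,2,4}
'c' @ 1: {1,3,5,6,7,8,10,11,12}  ✓accept
'b' @ 2: {1,11,12,13}  ✓accept
'c' @ 3: {1,11,12,13}  ✓accept
end set {1,11,12,13} — state 1 in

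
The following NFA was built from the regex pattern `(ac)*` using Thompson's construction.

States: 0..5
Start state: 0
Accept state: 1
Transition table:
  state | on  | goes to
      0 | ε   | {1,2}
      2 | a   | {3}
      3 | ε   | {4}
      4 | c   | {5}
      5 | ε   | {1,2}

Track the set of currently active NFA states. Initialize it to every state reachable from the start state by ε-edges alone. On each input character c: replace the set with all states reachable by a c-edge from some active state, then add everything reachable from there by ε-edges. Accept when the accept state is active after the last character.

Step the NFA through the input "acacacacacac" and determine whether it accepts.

initial (ε-close {0}): {0,1,2}
'a' @ 1: {3,4}
'c' @ 2: {1,2,5}  ✓accept
'a' @ 3: {3,4}
'c' @ 4: {1,2,5}  ✓accept
'a' @ 5: {3,4}
'c' @ 6: {1,2,5}  ✓accept
'a' @ 7: {3,4}
'c' @ 8: {1,2,5}  ✓accept
'a' @ 9: {3,4}
'c' @ 10: {1,2,5}  ✓accept
'a' @ 11: {3,4}
'c' @ 12: {1,2,5}  ✓accept
final: {1,2,5}; accept 1 in set

Answer: ACCEPT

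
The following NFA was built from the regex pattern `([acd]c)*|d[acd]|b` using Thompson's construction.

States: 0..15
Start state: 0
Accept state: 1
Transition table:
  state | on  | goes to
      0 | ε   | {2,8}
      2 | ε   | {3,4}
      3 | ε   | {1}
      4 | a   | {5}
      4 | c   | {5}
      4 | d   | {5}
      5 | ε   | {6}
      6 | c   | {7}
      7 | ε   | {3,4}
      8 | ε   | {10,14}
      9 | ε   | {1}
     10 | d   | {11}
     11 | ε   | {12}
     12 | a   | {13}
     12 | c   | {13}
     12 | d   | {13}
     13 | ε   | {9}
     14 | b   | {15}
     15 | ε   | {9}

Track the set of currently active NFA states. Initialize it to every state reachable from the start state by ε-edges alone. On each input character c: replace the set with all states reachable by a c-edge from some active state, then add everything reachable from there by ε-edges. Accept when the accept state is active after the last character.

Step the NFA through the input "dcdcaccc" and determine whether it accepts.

S₀ = ε-closure({0}) = {0,1,2,3,4,8,10,14}
'd' @ 1: {5,6,11,12}
'c' @ 2: {1,3,4,7,9,13}  [accepting]
'd' @ 3: {5,6}
'c' @ 4: {1,3,4,7}  [accepting]
'a' @ 5: {5,6}
'c' @ 6: {1,3,4,7}  [accepting]
'c' @ 7: {5,6}
'c' @ 8: {1,3,4,7}  [accepting]
final: {1,3,4,7}; accept 1 in set

Answer: ACCEPT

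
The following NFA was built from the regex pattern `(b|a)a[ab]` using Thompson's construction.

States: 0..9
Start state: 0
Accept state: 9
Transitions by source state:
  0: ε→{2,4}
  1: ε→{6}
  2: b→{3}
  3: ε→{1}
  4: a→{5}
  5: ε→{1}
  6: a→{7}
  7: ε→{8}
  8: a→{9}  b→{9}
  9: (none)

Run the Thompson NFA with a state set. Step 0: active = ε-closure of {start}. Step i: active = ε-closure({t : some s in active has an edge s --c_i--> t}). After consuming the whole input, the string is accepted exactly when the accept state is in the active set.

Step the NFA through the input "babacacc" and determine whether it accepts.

initial (ε-close {0}): {0,2,4}
'b' @ 1: {1,3,6}
'a' @ 2: {7,8}
'b' @ 3: {9}  (accept∈set)
'a' @ 4: {}  — dead — no transitions
rest 'cacc' ignored (set empty)
end set {} — state 9 not in

Answer: REJECT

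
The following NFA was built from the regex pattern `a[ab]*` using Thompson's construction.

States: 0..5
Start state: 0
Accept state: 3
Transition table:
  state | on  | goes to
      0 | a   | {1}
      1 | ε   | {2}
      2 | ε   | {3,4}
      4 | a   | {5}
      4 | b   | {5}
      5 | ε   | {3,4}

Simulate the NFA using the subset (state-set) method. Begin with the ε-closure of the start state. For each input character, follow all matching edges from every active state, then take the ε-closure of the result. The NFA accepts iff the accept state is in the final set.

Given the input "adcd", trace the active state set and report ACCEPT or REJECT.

S₀ = ε-closure({0}) = {0}
'a' @ 1: {1,2,3,4}  [accepting]
'd' @ 2: {}  — state set empty
rest 'cd' ignored (set empty)
end set {} — state 3 not in

Answer: REJECT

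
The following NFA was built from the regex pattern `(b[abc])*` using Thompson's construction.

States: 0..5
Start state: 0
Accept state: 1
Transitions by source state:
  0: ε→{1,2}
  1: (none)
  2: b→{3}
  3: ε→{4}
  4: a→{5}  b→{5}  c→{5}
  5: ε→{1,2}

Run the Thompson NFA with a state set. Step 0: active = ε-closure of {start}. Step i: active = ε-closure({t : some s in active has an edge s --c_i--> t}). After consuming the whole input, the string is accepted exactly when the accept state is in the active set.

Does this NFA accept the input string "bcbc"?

start: ε-closure({0}) = {0,1,2}
'b' @ 1: {3,4}
'c' @ 2: {1,2,5}  [accepting]
'b' @ 3: {3,4}
'c' @ 4: {1,2,5}  [accepting]
after full input: {1,2,5}  (accept=1 in)

Answer: ACCEPT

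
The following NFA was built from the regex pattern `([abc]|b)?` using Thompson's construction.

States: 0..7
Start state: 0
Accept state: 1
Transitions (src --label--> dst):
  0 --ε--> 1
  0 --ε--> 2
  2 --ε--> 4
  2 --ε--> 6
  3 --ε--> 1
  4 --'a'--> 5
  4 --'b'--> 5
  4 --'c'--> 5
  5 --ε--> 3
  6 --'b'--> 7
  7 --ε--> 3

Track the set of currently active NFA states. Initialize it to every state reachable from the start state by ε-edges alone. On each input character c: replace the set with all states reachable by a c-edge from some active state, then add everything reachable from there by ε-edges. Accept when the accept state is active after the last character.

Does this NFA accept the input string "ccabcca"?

initial (ε-close {0}): {0,1,2,4,6}
'c' @ 1: {1,3,5}  [accepting]
'c' @ 2: {}  — state set empty
rest 'abcca' ignored (set empty)
end set {} — state 1 not in

Answer: REJECT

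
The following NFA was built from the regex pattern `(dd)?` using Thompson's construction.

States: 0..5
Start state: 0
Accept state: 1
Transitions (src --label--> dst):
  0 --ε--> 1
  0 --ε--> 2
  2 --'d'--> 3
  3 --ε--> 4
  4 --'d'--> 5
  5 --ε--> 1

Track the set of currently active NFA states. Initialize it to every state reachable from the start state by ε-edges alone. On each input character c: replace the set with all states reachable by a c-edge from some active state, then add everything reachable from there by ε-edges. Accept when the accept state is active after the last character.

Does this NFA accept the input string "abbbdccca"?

Answer: REJECT

Steps:
start: ε-closure({0}) = {0,1,2}
'a' @ 1: {}  — dead — no transitions
rest 'bbbdccca' ignored (set empty)
after full input: {}  (accept=1 not in)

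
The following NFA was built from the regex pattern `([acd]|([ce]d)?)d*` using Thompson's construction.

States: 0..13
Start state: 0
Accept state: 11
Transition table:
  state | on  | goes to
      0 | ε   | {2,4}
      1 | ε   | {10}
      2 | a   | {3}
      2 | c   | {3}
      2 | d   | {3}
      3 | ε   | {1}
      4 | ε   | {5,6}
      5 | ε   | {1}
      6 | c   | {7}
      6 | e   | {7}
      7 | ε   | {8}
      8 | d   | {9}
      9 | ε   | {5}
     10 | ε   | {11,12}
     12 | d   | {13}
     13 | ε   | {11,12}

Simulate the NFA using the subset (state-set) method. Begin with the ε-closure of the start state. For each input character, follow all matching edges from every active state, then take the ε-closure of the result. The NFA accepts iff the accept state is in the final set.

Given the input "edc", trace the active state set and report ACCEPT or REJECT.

Answer: REJECT

Trace:
initial (ε-close {0}): {0,1,2,4,5,6,10,11,12}
'e' @ 1: {7,8}
'd' @ 2: {1,5,9,10,11,12}  [accepting]
'c' @ 3: {}  — no active states
end set {} — state 11 not in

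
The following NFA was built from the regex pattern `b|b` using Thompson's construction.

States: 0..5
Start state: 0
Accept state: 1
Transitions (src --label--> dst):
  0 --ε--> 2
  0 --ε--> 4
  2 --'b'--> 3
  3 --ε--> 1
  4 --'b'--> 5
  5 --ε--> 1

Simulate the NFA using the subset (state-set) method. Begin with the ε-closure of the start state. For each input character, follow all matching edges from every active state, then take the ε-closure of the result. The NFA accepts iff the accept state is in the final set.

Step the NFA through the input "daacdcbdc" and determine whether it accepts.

Answer: REJECT

Derivation:
initial (ε-close {0}): {0,2,4}
'd' @ 1: {}  — dead — no transitions
rest 'aacdcbdc' ignored (set empty)
after full input: {}  (accept=1 not in)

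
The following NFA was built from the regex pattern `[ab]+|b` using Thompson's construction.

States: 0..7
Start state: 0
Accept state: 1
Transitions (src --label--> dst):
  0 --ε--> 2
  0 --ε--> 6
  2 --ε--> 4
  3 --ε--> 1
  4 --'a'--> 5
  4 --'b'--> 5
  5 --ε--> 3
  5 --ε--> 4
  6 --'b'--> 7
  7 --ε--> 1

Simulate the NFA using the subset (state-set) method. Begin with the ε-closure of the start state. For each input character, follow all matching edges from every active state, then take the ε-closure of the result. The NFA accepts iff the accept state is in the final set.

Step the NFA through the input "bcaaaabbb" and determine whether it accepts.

Answer: REJECT

Steps:
S₀ = ε-closure({0}) = {0,2,4,6}
'b' @ 1: {1,3,4,5,7}  ✓accept
'c' @ 2: {}  — state set empty
rest 'aaaabbb' ignored (set empty)
after full input: {}  (accept=1 not in)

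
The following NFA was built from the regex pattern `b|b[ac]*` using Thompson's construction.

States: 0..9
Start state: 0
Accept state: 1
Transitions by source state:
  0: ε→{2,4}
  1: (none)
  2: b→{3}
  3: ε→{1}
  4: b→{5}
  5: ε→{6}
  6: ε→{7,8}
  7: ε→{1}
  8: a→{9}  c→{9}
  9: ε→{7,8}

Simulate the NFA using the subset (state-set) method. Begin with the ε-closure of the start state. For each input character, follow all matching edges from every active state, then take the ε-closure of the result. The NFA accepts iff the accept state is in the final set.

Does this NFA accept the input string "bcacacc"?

Answer: ACCEPT

Derivation:
start: ε-closure({0}) = {0,2,4}
'b' @ 1: {1,3,5,6,7,8}  (accept∈set)
'c' @ 2: {1,7,8,9}  (accept∈set)
'a' @ 3: {1,7,8,9}  (accept∈set)
'c' @ 4: {1,7,8,9}  (accept∈set)
'a' @ 5: {1,7,8,9}  (accept∈set)
'c' @ 6: {1,7,8,9}  (accept∈set)
'c' @ 7: {1,7,8,9}  (accept∈set)
end set {1,7,8,9} — state 1 in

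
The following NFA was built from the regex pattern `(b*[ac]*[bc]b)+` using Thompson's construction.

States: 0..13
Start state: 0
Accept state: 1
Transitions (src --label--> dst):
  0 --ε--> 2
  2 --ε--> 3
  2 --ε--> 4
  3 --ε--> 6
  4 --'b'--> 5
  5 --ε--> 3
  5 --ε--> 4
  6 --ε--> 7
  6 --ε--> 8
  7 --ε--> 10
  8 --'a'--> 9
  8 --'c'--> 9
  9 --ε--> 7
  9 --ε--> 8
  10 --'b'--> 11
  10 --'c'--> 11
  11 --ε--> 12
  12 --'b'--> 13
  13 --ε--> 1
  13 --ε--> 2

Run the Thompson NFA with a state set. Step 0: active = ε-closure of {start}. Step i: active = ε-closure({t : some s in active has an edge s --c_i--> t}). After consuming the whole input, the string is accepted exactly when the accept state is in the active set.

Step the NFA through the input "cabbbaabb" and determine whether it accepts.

Answer: ACCEPT

Steps:
start: ε-closure({0}) = {0,2,3,4,6,7,8,10}
'c' @ 1: {7,8,9,10,11,12}
'a' @ 2: {7,8,9,10}
'b' @ 3: {11,12}
'b' @ 4: {1,2,3,4,6,7,8,10,13}  [accepting]
'b' @ 5: {3,4,5,6,7,8,10,11,12}
'a' @ 6: {7,8,9,10}
'a' @ 7: {7,8,9,10}
'b' @ 8: {11,12}
'b' @ 9: {1,2,3,4,6,7,8,10,13}  [accepting]
final: {1,2,3,4,6,7,8,10,13}; accept 1 in set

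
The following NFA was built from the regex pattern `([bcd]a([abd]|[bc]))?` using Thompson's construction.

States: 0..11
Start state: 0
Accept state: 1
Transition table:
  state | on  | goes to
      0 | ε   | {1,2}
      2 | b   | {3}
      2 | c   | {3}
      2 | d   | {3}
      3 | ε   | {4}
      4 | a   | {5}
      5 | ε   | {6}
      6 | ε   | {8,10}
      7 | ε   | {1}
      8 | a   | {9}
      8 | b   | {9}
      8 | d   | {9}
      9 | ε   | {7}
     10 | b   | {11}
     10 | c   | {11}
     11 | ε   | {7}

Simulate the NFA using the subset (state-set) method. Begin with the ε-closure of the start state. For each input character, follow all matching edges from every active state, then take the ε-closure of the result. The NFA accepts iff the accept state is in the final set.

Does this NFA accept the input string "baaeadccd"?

initial (ε-close {0}): {0,1,2}
'b' @ 1: {3,4}
'a' @ 2: {5,6,8,10}
'a' @ 3: {1,7,9}  ✓accept
'e' @ 4: {}  — no active states
rest 'adccd' ignored (set empty)
end set {} — state 1 not in

Answer: REJECT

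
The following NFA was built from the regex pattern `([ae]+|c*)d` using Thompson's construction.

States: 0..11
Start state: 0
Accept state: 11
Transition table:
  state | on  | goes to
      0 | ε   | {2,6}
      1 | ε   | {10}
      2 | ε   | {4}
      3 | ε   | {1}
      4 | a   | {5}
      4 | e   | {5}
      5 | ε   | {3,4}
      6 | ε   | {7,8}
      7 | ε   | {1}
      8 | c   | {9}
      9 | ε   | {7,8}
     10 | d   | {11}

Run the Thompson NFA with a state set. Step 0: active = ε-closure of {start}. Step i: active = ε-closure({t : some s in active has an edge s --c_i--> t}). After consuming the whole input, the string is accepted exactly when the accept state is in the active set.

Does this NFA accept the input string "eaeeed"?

initial (ε-close {0}): {0,1,2,4,6,7,8,10}
'e' @ 1: {1,3,4,5,10}
'a' @ 2: {1,3,4,5,10}
'e' @ 3: {1,3,4,5,10}
'e' @ 4: {1,3,4,5,10}
'e' @ 5: {1,3,4,5,10}
'd' @ 6: {11}  ✓accept
end set {11} — state 11 in

Answer: ACCEPT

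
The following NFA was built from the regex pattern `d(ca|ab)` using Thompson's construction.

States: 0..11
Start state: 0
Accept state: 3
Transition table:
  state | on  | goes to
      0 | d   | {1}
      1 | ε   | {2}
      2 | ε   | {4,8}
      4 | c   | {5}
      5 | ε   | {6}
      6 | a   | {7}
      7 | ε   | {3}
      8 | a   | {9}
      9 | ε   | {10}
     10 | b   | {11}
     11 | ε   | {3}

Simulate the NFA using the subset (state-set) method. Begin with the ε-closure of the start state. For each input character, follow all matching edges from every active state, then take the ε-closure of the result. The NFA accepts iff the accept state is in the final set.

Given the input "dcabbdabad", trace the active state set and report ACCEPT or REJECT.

initial (ε-close {0}): {0}
'd' @ 1: {1,2,4,8}
'c' @ 2: {5,6}
'a' @ 3: {3,7}  [accepting]
'b' @ 4: {}  — no active states
rest 'bdabad' ignored (set empty)
final: {}; accept 3 not in set

Answer: REJECT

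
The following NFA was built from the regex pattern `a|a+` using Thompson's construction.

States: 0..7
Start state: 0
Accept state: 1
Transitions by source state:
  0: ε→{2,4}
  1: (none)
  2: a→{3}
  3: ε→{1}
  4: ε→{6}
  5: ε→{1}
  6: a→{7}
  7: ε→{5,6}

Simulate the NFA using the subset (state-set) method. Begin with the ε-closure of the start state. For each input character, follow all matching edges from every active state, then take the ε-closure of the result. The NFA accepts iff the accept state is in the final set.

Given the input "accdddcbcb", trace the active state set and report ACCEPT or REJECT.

Answer: REJECT

Derivation:
initial (ε-close {0}): {0,2,4,6}
'a' @ 1: {1,3,5,6,7}  (accept∈set)
'c' @ 2: {}  — no active states
rest 'cdddcbcb' ignored (set empty)
end set {} — state 1 not in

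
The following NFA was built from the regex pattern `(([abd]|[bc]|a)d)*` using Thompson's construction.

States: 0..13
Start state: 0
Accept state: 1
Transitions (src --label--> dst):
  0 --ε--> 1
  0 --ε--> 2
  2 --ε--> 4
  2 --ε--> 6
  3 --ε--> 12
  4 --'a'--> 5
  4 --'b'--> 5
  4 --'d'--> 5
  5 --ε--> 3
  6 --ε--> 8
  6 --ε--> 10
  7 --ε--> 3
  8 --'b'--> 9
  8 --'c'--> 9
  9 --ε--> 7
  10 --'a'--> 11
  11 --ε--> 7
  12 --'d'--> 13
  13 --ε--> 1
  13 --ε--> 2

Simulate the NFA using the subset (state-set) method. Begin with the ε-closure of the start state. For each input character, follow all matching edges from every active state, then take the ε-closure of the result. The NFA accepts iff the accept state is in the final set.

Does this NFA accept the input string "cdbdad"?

start: ε-closure({0}) = {0,1,2,4,6,8,10}
'c' @ 1: {3,7,9,12}
'd' @ 2: {1,2,4,6,8,10,13}  (accept∈set)
'b' @ 3: {3,5,7,9,12}
'd' @ 4: {1,2,4,6,8,10,13}  (accept∈set)
'a' @ 5: {3,5,7,11,12}
'd' @ 6: {1,2,4,6,8,10,13}  (accept∈set)
final: {1,2,4,6,8,10,13}; accept 1 in set

Answer: ACCEPT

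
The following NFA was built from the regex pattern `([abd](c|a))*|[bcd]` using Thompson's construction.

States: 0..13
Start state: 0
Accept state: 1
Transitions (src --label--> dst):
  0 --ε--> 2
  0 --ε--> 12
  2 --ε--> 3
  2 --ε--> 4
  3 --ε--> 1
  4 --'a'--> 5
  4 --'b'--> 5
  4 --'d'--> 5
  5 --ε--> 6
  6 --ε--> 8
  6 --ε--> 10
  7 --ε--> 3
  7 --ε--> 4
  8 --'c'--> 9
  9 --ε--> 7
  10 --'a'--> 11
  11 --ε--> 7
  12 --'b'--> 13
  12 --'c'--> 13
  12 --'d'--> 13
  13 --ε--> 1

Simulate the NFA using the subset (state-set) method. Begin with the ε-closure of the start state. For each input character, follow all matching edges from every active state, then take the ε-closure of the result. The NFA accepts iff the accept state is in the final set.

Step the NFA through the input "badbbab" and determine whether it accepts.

initial (ε-close {0}): {0,1,2,3,4,12}
'b' @ 1: {1,5,6,8,10,13}  ✓accept
'a' @ 2: {1,3,4,7,11}  ✓accept
'd' @ 3: {5,6,8,10}
'b' @ 4: {}  — dead — no transitions
rest 'bab' ignored (set empty)
final: {}; accept 1 not in set

Answer: REJECT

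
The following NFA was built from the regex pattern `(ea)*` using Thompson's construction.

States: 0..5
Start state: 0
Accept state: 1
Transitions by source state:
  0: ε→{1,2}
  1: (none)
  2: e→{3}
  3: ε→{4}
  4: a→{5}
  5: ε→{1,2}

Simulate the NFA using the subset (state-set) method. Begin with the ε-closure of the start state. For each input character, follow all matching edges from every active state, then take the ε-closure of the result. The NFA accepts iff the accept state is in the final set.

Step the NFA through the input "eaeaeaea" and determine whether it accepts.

Answer: ACCEPT

Steps:
start: ε-closure({0}) = {0,1,2}
'e' @ 1: {3,4}
'a' @ 2: {1,2,5}  [accepting]
'e' @ 3: {3,4}
'a' @ 4: {1,2,5}  [accepting]
'e' @ 5: {3,4}
'a' @ 6: {1,2,5}  [accepting]
'e' @ 7: {3,4}
'a' @ 8: {1,2,5}  [accepting]
end set {1,2,5} — state 1 in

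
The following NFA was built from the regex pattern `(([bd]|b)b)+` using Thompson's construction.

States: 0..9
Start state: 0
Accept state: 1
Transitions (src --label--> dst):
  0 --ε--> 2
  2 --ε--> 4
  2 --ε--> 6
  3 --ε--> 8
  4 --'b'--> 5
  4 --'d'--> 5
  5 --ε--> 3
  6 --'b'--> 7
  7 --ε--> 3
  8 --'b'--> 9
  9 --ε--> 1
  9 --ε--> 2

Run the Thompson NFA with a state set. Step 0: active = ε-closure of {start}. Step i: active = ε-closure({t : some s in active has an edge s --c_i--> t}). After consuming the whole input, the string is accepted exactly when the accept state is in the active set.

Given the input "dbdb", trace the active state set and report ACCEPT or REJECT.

start: ε-closure({0}) = {0,2,4,6}
'd' @ 1: {3,5,8}
'b' @ 2: {1,2,4,6,9}  [accepting]
'd' @ 3: {3,5,8}
'b' @ 4: {1,2,4,6,9}  [accepting]
after full input: {1,2,4,6,9}  (accept=1 in)

Answer: ACCEPT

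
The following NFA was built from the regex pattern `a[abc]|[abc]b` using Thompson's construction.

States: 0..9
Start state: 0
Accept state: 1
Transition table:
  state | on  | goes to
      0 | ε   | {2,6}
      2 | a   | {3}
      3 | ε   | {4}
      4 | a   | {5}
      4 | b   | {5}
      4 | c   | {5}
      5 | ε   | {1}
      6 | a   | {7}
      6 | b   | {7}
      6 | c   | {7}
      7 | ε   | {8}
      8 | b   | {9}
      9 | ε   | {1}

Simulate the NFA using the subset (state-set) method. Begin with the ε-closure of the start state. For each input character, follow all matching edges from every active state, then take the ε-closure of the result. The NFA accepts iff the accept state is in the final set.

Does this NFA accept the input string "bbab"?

start: ε-closure({0}) = {0,2,6}
'b' @ 1: {7,8}
'b' @ 2: {1,9}  ✓accept
'a' @ 3: {}  — dead — no transitions
rest 'b' ignored (set empty)
end set {} — state 1 not in

Answer: REJECT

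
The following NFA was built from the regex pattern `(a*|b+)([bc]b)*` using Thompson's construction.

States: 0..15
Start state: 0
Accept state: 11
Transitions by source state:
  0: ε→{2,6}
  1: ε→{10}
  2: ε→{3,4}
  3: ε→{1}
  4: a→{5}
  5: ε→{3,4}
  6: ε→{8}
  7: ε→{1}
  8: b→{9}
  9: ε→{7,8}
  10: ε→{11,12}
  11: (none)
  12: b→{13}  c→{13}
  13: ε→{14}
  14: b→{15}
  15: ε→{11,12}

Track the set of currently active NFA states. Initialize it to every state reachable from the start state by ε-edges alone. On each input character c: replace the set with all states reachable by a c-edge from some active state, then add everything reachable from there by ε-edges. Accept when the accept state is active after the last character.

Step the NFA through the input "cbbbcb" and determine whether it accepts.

initial (ε-close {0}): {0,1,2,3,4,6,8,10,11,12}
'c' @ 1: {13,14}
'b' @ 2: {11,12,15}  (accept∈set)
'b' @ 3: {13,14}
'b' @ 4: {11,12,15}  (accept∈set)
'c' @ 5: {13,14}
'b' @ 6: {11,12,15}  (accept∈set)
final: {11,12,15}; accept 11 in set

Answer: ACCEPT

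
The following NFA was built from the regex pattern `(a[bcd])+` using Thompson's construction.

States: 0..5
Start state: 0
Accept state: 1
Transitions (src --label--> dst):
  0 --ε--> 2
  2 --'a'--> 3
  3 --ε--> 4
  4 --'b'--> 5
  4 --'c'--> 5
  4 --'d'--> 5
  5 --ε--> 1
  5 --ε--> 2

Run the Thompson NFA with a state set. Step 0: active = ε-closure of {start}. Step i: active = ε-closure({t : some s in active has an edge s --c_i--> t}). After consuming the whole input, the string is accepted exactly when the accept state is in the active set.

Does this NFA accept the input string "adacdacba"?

Answer: REJECT

Steps:
S₀ = ε-closure({0}) = {0,2}
'a' @ 1: {3,4}
'd' @ 2: {1,2,5}  ✓accept
'a' @ 3: {3,4}
'c' @ 4: {1,2,5}  ✓accept
'd' @ 5: {}  — state set empty
rest 'acba' ignored (set empty)
final: {}; accept 1 not in set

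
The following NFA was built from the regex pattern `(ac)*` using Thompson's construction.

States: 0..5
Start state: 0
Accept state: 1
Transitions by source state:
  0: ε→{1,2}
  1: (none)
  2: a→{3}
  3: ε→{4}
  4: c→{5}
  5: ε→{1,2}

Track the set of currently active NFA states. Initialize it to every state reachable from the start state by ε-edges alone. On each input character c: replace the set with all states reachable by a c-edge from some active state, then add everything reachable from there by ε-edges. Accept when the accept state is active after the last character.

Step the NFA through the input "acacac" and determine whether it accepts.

Answer: ACCEPT

Steps:
start: ε-closure({0}) = {0,1,2}
'a' @ 1: {3,4}
'c' @ 2: {1,2,5}  ✓accept
'a' @ 3: {3,4}
'c' @ 4: {1,2,5}  ✓accept
'a' @ 5: {3,4}
'c' @ 6: {1,2,5}  ✓accept
after full input: {1,2,5}  (accept=1 in)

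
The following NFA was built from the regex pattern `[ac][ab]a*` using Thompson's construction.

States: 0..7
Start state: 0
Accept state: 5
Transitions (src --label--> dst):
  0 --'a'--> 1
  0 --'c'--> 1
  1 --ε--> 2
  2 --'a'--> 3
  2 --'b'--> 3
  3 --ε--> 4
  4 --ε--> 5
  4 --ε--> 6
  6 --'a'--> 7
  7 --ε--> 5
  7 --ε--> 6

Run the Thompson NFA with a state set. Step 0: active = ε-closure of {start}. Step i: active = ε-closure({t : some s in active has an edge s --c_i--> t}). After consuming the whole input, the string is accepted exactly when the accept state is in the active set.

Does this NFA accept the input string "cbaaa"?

Answer: ACCEPT

Trace:
start: ε-closure({0}) = {0}
'c' @ 1: {1,2}
'b' @ 2: {3,4,5,6}  [accepting]
'a' @ 3: {5,6,7}  [accepting]
'a' @ 4: {5,6,7}  [accepting]
'a' @ 5: {5,6,7}  [accepting]
end set {5,6,7} — state 5 in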